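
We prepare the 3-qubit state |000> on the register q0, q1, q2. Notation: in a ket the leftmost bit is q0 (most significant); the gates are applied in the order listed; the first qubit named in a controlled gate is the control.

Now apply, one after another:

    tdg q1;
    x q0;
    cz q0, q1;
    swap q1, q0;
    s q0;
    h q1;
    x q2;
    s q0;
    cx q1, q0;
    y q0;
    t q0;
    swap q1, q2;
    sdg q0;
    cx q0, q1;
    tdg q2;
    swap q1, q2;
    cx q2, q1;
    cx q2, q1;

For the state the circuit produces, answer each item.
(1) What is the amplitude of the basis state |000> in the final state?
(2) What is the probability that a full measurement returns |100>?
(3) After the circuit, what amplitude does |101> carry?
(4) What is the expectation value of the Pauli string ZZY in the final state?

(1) The final state's coefficient on |000> equals 0. Key observation: the block from step 17 through step 18 cancels to the identity and can be dropped.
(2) A full measurement returns |100> with probability 1/2.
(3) The amplitude on |101> is 0.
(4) The observable ZZY averages to 0.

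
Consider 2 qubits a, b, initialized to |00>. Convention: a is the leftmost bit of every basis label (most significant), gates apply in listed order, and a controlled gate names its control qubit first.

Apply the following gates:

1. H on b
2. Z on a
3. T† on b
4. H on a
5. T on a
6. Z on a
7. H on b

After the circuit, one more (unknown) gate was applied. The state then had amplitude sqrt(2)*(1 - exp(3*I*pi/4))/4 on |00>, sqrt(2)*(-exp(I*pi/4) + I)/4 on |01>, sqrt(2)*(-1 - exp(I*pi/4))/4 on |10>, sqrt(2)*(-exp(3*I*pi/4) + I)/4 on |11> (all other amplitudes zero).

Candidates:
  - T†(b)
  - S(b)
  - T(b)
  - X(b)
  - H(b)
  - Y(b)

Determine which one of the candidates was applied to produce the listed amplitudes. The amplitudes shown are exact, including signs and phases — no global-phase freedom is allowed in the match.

The applied gate was S(b).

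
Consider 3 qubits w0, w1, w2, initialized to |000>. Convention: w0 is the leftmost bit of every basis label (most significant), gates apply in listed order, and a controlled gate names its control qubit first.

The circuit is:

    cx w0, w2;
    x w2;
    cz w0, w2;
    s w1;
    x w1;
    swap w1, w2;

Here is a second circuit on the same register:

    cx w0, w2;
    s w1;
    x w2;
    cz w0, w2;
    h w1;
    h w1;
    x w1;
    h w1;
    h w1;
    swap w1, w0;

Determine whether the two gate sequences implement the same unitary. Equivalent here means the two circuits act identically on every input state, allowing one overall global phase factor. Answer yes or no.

No, they are not equivalent — no single phase factor reconciles the two unitaries.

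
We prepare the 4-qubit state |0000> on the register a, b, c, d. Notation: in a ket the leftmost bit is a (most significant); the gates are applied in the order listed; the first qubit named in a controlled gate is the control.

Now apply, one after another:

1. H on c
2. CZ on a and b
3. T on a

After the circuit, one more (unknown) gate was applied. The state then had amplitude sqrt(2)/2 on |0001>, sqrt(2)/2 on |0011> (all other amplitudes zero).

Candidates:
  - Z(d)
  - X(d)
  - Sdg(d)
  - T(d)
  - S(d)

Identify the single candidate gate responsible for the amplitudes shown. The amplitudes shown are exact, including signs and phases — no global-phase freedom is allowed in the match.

The unique candidate consistent with the amplitudes is X(d).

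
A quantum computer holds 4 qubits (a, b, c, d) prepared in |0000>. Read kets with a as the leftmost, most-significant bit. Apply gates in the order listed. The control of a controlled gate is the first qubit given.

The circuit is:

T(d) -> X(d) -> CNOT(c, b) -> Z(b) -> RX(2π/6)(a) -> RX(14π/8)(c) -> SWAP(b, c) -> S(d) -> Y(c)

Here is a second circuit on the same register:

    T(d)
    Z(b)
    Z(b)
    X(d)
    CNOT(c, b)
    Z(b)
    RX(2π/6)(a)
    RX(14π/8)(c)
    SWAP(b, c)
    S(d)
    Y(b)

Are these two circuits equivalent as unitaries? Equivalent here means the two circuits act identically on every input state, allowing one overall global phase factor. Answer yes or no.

No: there is an input state on which the two circuits produce genuinely different outputs (not merely differing by a phase).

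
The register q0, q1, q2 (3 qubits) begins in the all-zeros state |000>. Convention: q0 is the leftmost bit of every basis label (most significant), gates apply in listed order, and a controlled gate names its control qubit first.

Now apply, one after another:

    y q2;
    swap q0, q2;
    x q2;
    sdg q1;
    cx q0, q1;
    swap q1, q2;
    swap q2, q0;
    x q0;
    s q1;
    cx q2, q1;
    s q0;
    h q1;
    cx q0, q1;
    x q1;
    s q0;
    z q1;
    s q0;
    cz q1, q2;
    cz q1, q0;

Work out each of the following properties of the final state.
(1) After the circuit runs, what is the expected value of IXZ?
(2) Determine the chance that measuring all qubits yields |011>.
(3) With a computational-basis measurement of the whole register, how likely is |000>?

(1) The observable IXZ averages to -1.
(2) Outcome |011> occurs with probability 1/2.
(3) A full measurement returns |000> with probability 0.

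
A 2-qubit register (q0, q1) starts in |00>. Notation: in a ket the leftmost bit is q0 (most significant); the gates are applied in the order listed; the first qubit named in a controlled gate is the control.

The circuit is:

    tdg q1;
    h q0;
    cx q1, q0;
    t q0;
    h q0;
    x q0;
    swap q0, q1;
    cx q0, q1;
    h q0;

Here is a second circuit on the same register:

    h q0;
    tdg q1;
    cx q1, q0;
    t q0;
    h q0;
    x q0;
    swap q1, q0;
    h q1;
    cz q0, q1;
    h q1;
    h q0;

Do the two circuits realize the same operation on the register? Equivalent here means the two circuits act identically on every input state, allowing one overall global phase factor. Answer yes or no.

Yes: on every input state the two circuits agree up to one overall phase factor.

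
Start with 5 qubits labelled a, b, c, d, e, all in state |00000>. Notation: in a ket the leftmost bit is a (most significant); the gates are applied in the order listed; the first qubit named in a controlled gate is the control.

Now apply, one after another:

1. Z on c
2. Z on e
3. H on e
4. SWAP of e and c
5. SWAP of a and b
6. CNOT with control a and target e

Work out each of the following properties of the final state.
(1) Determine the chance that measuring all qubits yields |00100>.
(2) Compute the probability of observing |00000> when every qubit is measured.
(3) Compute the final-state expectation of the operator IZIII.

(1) The probability of measuring |00100> is 1/2.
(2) A full measurement returns |00000> with probability 1/2.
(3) The observable IZIII averages to 1.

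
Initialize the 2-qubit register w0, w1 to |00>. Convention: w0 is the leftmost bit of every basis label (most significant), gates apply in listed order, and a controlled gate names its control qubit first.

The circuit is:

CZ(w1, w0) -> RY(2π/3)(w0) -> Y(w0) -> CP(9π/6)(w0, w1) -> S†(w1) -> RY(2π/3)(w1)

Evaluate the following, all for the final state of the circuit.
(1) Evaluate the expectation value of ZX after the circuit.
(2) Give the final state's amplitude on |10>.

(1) The observable ZX averages to sqrt(3)/4.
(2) The amplitude on |10> is I/4.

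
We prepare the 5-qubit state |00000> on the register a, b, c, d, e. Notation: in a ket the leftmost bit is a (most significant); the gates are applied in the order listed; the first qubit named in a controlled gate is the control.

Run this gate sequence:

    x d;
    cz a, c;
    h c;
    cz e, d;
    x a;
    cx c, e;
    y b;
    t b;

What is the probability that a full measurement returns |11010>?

Outcome |11010> occurs with probability 1/2.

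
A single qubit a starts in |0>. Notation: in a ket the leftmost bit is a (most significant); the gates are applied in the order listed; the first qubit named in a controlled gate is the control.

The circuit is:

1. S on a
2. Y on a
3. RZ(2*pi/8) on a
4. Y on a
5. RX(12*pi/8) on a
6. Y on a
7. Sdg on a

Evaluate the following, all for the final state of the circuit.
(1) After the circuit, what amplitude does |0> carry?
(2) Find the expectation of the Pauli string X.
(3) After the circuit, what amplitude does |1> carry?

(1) |0> carries amplitude -sqrt(2)*exp(I*pi/8)/2 in the final state.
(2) In the final state, X has expectation 1.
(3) |1> carries amplitude -sqrt(2)*exp(I*pi/8)/2 in the final state.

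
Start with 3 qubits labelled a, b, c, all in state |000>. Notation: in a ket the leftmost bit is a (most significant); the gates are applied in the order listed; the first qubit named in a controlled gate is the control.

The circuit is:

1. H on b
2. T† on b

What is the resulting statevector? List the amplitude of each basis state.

The resulting statevector has amplitude sqrt(2)/2 on |000>, -sqrt(2)*exp(3*I*pi/4)/2 on |010>, and 0 on every other basis state.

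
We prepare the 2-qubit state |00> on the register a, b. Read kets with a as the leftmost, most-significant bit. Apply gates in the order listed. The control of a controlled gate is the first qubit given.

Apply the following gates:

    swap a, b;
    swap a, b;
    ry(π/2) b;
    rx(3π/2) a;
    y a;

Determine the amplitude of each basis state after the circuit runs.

The resulting statevector has amplitude -1/2 on |00>, -1/2 on |01>, -I/2 on |10>, -I/2 on |11>. Key observation: gates 1-2 undo each other exactly, leaving only the rest of the circuit to track.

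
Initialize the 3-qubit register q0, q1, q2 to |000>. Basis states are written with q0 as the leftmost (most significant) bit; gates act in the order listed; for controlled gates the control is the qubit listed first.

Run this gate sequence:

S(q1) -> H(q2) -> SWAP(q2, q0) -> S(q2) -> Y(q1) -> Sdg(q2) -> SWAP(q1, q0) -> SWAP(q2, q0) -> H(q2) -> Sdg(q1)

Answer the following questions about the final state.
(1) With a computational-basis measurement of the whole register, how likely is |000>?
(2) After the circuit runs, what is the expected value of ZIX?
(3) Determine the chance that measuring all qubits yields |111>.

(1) A full measurement returns |000> with probability 1/4.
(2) The observable ZIX averages to -1.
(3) Outcome |111> occurs with probability 0.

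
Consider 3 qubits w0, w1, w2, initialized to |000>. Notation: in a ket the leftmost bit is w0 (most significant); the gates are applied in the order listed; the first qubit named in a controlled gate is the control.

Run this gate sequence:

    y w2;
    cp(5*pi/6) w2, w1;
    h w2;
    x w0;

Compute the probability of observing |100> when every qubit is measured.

Outcome |100> occurs with probability 1/2.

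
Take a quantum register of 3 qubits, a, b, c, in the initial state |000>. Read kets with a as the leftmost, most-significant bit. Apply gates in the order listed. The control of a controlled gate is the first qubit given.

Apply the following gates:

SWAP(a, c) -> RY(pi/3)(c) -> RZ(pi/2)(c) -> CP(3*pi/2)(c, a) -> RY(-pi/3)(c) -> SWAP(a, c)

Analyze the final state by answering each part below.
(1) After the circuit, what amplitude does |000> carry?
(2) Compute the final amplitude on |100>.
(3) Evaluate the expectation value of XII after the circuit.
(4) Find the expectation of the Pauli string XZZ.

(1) |000> carries amplitude (-3 - I)*exp(3*I*pi/4)/4 in the final state.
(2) |100> carries amplitude sqrt(3)*(1 - I)*exp(3*I*pi/4)/4 in the final state.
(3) The observable XII averages to -sqrt(3)/4.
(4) In the final state, XZZ has expectation -sqrt(3)/4.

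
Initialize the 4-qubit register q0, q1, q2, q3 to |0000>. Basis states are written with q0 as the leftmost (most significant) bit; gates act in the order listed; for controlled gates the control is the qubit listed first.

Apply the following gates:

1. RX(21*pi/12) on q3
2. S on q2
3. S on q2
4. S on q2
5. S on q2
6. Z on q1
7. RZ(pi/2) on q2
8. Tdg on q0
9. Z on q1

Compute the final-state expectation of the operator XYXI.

The expectation value of XYXI is 0.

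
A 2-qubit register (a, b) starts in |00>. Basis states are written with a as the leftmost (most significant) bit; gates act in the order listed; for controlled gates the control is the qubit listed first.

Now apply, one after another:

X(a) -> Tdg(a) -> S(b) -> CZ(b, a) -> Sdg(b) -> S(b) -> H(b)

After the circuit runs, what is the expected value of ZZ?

The expectation value of ZZ is 0.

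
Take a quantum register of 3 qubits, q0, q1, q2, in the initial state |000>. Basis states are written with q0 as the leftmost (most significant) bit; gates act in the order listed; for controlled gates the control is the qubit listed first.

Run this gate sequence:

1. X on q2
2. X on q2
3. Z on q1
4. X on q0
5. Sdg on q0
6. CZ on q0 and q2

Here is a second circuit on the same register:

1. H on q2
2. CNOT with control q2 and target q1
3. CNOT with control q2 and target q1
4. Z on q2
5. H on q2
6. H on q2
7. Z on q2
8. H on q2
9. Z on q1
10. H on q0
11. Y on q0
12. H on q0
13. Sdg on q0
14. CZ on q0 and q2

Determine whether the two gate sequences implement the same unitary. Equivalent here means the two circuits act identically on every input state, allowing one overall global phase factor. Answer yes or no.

No: there is an input state on which the two circuits produce genuinely different outputs (not merely differing by a phase).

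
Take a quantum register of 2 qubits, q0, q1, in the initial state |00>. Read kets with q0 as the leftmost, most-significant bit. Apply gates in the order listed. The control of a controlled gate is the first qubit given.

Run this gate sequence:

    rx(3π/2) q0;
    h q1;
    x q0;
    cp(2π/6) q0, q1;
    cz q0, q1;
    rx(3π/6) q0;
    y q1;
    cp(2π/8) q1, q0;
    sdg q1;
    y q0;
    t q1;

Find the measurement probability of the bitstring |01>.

The probability of measuring |01> is 1/2.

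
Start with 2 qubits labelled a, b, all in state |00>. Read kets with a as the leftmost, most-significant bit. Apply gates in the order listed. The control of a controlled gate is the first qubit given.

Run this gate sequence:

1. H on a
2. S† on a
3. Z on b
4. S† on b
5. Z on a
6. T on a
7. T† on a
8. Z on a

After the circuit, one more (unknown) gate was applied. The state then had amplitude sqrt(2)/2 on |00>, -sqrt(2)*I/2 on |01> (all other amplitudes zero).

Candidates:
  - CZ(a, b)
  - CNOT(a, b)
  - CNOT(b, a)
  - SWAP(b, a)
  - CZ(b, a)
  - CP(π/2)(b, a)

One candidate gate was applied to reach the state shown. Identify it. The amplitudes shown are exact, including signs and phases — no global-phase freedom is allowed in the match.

The unique candidate consistent with the amplitudes is SWAP(b, a). Key observation: steps 5-8 multiply out to the identity, so the circuit reduces to the remaining gates.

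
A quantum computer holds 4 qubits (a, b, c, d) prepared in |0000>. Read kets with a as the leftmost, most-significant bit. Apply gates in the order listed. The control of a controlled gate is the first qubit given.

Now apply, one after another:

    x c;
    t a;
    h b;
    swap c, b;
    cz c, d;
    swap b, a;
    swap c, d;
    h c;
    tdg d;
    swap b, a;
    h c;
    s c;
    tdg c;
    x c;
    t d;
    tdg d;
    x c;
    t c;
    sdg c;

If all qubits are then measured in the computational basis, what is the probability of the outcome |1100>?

A full measurement returns |1100> with probability 0. Key observation: gates 12-19 undo each other exactly, leaving only the rest of the circuit to track.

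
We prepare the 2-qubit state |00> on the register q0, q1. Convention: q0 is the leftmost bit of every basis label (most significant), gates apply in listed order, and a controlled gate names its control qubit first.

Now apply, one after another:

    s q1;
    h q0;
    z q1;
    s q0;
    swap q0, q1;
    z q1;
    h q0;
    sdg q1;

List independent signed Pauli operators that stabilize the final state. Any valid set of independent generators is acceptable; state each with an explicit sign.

One valid set of independent stabilizer generators is +XI, -IX (any independent generating set of the same group is equally correct).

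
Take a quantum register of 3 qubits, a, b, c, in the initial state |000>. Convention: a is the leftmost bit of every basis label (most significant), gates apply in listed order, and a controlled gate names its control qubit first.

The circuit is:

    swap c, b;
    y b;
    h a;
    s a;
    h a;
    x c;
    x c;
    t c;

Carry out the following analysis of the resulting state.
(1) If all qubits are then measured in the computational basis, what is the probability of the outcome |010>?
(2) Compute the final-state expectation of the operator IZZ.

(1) A full measurement returns |010> with probability 1/2.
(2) The observable IZZ averages to -1.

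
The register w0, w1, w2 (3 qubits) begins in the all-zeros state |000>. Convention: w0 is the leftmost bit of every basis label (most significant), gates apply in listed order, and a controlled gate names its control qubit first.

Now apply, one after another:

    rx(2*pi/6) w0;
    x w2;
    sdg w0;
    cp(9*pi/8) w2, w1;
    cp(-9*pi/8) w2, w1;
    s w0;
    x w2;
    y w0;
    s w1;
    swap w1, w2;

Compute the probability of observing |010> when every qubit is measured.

A full measurement returns |010> with probability 0. Key observation: gates 2-7 undo each other exactly, leaving only the rest of the circuit to track.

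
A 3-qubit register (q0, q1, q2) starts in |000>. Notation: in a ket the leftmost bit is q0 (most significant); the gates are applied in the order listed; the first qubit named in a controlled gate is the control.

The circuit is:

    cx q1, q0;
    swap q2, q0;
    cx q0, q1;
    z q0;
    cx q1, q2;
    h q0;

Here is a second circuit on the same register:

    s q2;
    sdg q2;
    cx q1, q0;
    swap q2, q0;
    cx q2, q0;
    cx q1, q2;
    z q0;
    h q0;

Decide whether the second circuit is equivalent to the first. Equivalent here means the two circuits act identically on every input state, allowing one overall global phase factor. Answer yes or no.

No — the two circuits implement different unitaries, even allowing a global phase.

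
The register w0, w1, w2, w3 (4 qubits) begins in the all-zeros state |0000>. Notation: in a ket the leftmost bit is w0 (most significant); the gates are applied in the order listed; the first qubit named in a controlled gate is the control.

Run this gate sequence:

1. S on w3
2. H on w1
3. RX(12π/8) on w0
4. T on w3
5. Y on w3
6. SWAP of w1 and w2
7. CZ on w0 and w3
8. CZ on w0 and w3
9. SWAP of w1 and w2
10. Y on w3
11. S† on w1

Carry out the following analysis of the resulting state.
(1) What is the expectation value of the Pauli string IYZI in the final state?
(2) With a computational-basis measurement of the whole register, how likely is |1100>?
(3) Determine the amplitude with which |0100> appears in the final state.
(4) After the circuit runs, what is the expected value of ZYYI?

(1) The observable IYZI averages to -1.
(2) Outcome |1100> occurs with probability 1/4.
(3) The final state's coefficient on |0100> equals I/2.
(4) In the final state, ZYYI has expectation 0.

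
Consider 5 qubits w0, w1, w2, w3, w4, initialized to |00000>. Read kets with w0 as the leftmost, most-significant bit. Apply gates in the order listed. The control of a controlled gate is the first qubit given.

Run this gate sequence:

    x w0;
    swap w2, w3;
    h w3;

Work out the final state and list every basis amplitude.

The resulting statevector has amplitude sqrt(2)/2 on |10000>, sqrt(2)/2 on |10010>, and 0 on every other basis state.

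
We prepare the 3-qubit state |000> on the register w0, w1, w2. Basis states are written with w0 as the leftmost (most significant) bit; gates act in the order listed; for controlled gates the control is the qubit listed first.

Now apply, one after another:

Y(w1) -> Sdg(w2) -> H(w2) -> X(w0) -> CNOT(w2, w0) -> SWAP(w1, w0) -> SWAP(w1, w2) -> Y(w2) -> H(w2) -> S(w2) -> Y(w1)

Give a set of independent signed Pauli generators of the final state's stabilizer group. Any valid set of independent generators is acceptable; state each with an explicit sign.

The stabilizer group can be generated by +IXZ, -IZY, -ZII, among other valid generating sets.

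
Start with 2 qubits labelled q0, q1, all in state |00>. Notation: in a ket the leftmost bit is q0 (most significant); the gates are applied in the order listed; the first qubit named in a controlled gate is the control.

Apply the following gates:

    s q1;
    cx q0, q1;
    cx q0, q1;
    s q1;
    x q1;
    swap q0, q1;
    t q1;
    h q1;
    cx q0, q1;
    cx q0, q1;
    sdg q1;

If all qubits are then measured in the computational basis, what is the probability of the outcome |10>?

A full measurement returns |10> with probability 1/2.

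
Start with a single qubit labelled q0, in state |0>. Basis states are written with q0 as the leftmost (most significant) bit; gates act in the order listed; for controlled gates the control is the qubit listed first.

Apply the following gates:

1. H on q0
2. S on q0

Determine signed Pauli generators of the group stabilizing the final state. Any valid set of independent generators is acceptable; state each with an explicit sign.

The final state is stabilized by the group generated by +Y; other independent generating sets are equally valid.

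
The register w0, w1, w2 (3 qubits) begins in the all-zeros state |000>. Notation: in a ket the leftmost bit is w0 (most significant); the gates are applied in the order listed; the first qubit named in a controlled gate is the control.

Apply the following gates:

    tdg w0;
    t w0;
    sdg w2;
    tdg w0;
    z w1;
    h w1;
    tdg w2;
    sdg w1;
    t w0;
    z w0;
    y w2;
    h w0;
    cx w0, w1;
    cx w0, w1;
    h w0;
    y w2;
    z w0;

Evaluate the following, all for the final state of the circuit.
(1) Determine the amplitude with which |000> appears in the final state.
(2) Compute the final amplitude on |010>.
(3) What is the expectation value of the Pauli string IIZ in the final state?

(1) |000> carries amplitude sqrt(2)/2 in the final state. Key observation: steps 10-17 multiply out to the identity, so the circuit reduces to the remaining gates.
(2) The amplitude on |010> is -sqrt(2)*I/2.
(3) The expectation value of IIZ is 1.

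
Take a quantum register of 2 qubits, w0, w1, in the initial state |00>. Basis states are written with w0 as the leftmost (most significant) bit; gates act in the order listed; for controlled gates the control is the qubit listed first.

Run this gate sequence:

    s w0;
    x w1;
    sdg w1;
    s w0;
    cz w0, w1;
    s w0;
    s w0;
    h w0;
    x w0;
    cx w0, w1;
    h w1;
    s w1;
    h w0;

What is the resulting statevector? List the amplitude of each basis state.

After the circuit, the state carries amplitude -sqrt(2)*I/2 on |00>, 0 on |01>, 0 on |10>, -sqrt(2)/2 on |11>.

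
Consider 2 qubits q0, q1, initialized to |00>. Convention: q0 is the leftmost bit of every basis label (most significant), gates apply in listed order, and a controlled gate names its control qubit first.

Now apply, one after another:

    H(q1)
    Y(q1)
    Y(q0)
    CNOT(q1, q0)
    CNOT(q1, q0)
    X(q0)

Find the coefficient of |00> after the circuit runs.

The final state's coefficient on |00> equals sqrt(2)/2.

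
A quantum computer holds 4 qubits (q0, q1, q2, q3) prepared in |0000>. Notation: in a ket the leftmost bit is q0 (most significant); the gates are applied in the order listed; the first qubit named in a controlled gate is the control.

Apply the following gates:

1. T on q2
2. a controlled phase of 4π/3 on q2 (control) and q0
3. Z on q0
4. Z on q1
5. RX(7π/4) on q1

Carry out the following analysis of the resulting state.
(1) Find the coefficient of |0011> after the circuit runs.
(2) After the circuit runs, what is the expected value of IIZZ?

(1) |0011> carries amplitude 0 in the final state.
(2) In the final state, IIZZ has expectation 1.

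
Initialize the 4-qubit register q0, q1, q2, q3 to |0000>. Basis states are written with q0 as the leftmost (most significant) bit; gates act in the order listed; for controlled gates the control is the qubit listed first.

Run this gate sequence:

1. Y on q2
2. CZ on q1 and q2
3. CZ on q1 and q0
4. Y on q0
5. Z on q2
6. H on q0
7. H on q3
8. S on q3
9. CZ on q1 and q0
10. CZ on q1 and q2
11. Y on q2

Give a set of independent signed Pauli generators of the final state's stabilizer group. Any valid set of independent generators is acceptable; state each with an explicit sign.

The final state is stabilized by the group generated by -XIII, +IIIY, +IZII, +IIZI; other independent generating sets are equally valid.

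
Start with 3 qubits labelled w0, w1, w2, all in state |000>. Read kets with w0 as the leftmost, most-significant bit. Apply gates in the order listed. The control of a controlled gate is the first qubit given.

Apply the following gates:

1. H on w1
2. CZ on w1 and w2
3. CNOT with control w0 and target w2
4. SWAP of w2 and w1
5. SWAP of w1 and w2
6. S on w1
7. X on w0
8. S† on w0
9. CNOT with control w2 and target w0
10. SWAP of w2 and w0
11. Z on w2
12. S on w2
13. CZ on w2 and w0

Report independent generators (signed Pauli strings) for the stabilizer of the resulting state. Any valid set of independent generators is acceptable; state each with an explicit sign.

The final state is stabilized by the group generated by +IYI, +ZII, -IIZ; other independent generating sets are equally valid.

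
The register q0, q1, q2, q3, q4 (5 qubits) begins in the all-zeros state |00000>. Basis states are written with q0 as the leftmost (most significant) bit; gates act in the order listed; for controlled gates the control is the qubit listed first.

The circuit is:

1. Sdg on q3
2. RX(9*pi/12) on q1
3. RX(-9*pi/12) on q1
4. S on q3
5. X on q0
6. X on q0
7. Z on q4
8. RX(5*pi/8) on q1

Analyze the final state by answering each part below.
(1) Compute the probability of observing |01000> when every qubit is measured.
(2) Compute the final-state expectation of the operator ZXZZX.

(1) Outcome |01000> occurs with probability sin(5*pi/16)**2. Key observation: the block from step 1 through step 4 cancels to the identity and can be dropped.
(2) The observable ZXZZX averages to 0.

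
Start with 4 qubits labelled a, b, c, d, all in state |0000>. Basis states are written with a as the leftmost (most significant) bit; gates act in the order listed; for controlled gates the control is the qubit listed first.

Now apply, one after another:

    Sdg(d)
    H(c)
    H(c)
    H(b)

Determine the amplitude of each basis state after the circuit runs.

The resulting statevector has amplitude sqrt(2)/2 on |0000>, sqrt(2)/2 on |0100>, and 0 on every other basis state. Key observation: gates 2-3 undo each other exactly, leaving only the rest of the circuit to track.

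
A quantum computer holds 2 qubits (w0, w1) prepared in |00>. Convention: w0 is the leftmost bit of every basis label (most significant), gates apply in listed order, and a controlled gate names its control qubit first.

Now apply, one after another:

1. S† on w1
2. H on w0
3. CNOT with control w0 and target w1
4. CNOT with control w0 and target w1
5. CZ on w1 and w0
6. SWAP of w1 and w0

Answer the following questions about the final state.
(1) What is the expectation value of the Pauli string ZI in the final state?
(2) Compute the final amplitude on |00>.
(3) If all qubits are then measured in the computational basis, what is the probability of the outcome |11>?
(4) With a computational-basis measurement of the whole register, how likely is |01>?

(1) The expectation value of ZI is 1. Key observation: steps 3-4 multiply out to the identity, so the circuit reduces to the remaining gates.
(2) The final state's coefficient on |00> equals sqrt(2)/2.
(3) The probability of measuring |11> is 0.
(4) The probability of measuring |01> is 1/2.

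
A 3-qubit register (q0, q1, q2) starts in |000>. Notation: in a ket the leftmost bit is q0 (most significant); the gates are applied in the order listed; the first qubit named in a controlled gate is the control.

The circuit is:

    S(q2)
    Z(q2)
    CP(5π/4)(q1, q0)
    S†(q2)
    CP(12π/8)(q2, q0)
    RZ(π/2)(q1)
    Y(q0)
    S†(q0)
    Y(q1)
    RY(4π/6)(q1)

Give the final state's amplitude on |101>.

The final state's coefficient on |101> equals 0.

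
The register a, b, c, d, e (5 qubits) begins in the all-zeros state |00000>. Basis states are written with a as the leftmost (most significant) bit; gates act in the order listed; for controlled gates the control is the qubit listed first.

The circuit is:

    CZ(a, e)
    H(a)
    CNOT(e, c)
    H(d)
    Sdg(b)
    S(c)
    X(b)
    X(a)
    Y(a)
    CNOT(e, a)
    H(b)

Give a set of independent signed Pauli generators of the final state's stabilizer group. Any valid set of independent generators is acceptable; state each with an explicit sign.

One valid set of independent stabilizer generators is -XIIII, -IXIII, +IIIXI, +IIZII, +IIIIZ (any independent generating set of the same group is equally correct).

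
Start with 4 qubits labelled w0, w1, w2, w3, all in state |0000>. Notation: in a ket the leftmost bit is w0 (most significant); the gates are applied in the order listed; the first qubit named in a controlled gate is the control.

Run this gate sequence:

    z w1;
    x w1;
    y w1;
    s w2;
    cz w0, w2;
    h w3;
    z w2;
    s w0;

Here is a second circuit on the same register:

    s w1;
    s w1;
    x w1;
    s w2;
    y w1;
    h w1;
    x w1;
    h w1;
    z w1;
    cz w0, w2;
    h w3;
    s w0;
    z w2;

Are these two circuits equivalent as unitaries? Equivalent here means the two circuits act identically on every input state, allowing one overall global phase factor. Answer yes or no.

Yes, they are equivalent — the unitaries differ by at most a global phase.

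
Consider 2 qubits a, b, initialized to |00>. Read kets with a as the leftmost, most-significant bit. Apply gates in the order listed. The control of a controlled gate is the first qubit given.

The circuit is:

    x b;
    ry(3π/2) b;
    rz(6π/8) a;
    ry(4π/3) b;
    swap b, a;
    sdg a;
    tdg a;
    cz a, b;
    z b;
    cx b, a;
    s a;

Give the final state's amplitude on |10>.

The final state's coefficient on |10> equals (-sqrt(2) + sqrt(6))*exp(3*I*pi/8)/4.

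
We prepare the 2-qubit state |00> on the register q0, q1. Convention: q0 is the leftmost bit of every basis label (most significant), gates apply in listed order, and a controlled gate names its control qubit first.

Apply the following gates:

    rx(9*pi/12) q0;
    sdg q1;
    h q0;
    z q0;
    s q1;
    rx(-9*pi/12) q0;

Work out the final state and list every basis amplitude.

After the circuit, the state carries amplitude sqrt(2)/2 - I/2 on |00>, 0 on |01>, 1/2 on |10>, 0 on |11>.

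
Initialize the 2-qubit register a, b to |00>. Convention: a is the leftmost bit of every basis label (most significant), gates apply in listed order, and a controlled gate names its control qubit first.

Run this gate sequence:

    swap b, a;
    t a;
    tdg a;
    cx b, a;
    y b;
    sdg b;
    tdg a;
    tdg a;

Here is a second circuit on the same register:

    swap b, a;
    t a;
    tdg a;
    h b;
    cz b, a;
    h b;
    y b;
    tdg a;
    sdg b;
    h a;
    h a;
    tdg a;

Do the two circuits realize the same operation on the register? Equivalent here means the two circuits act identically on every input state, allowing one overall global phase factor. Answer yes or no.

No, they are not equivalent — no single phase factor reconciles the two unitaries.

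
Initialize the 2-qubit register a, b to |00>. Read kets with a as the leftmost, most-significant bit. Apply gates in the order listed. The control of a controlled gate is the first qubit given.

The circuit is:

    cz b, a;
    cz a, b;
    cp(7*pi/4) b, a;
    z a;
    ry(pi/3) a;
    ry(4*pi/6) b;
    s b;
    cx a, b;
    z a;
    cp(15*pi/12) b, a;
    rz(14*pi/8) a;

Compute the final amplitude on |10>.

|10> carries amplitude sqrt(3)*exp(3*I*pi/8)/4 in the final state.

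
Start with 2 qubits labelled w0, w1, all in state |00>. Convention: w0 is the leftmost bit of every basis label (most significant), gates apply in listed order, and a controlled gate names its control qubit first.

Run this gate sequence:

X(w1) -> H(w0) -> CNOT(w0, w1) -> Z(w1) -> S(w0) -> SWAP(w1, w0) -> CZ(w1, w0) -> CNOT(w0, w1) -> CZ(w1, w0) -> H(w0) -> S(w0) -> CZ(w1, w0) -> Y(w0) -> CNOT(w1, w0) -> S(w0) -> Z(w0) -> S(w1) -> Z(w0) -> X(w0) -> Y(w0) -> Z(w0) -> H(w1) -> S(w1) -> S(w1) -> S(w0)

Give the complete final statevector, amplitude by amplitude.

The final amplitudes are sqrt(2)*(-1 + I)/4 on |00>, sqrt(2)*(-1 + I)/4 on |01>, sqrt(2)*(-1 + I)/4 on |10>, sqrt(2)*(-1 + I)/4 on |11>.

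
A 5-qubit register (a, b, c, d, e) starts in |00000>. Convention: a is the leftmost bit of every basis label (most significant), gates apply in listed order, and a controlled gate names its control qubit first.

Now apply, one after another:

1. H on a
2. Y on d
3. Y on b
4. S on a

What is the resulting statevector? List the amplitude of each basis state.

The resulting statevector has amplitude -sqrt(2)/2 on |01010>, -sqrt(2)*I/2 on |11010>, and 0 on every other basis state.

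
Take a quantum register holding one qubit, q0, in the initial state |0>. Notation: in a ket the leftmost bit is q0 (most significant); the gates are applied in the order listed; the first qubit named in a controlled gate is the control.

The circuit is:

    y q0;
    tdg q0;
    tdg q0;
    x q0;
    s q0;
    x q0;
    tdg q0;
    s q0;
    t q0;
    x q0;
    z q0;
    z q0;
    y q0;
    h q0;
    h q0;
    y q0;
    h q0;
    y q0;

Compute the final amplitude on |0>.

The final state's coefficient on |0> equals sqrt(2)/2.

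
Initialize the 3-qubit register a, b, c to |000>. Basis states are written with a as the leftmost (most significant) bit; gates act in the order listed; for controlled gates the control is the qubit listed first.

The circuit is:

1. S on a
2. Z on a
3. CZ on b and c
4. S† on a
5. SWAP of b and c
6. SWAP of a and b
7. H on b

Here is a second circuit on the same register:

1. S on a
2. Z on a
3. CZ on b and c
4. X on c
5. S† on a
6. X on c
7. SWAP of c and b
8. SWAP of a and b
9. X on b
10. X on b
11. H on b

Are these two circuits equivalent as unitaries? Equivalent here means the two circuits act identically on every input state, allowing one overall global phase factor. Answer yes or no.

Yes, they are equivalent — the unitaries differ by at most a global phase.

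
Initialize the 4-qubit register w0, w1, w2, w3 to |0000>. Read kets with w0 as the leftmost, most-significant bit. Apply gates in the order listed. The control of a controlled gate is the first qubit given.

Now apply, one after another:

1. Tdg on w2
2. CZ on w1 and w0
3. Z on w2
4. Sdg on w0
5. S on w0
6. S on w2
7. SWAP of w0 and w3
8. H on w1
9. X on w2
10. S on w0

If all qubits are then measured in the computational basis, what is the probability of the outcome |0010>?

The probability of measuring |0010> is 1/2.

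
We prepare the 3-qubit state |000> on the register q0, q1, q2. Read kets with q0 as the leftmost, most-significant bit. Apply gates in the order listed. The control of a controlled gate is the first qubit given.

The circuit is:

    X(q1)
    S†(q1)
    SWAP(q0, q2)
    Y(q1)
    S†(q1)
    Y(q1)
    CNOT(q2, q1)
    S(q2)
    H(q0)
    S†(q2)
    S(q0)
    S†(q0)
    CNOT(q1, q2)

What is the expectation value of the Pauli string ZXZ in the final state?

The expectation value of ZXZ is 0.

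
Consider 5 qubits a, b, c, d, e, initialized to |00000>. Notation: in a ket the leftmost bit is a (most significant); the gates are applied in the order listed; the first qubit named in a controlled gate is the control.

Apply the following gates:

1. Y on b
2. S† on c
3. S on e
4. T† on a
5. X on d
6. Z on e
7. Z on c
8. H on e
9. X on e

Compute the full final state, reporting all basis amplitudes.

The resulting statevector has amplitude sqrt(2)*I/2 on |01010>, sqrt(2)*I/2 on |01011>, and 0 on every other basis state.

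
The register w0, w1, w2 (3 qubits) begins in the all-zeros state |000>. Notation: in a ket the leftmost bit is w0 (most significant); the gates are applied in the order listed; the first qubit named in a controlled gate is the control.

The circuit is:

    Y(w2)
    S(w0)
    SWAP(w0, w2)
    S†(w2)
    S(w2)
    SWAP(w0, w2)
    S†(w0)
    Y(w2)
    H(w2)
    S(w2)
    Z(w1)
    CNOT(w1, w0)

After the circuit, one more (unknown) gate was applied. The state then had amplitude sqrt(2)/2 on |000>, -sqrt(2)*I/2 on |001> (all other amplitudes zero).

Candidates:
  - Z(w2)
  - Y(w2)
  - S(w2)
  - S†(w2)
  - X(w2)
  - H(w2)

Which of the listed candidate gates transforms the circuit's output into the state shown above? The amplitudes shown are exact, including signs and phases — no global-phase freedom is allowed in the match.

The unique candidate consistent with the amplitudes is Z(w2). Key observation: steps 1-8 multiply out to the identity, so the circuit reduces to the remaining gates.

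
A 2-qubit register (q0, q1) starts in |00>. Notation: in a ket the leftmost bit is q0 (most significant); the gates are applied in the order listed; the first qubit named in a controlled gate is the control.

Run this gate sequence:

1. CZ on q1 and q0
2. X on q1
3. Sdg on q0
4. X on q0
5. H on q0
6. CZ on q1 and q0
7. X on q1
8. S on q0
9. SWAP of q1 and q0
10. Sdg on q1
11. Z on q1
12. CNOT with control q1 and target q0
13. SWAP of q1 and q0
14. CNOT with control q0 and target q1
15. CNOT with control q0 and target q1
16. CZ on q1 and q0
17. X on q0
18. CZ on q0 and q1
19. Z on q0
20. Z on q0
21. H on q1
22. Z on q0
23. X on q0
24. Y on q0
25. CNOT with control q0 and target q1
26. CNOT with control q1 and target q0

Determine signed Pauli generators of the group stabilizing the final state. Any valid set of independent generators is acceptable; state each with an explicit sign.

One valid set of independent stabilizer generators is +XZ, +ZX (any independent generating set of the same group is equally correct).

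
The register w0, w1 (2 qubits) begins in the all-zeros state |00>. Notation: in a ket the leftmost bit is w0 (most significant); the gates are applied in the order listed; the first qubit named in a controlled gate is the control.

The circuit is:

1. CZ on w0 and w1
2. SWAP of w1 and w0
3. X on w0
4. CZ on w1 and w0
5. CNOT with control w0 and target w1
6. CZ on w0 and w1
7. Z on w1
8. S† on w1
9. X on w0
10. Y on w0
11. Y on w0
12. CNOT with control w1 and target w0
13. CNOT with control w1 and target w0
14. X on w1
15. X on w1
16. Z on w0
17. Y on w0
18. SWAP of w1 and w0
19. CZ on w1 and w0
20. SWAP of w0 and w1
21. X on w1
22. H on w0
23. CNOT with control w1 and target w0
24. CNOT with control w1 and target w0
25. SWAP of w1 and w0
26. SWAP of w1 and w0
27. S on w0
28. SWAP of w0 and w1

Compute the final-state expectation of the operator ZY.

In the final state, ZY has expectation -1. Key observation: steps 12-13 multiply out to the identity, so the circuit reduces to the remaining gates.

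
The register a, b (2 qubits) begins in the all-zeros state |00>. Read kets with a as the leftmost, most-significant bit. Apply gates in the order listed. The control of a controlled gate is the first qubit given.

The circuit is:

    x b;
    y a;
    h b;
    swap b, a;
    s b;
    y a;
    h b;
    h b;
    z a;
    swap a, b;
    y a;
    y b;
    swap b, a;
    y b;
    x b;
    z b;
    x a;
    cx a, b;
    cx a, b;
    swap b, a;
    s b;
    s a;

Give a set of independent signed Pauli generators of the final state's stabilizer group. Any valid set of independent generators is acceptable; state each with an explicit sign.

The stabilizer group can be generated by +IY, +ZI, among other valid generating sets.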